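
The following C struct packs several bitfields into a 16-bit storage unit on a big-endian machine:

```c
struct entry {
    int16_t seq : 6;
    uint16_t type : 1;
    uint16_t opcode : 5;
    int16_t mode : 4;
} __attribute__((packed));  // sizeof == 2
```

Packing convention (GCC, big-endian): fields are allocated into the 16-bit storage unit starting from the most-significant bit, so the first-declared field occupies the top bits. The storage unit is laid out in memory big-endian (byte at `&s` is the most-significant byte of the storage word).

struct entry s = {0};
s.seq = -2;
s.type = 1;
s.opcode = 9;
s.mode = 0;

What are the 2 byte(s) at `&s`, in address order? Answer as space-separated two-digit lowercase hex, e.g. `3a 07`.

[10+:6] seq=-2 & 0x3f = 0x3e; word=0xf800
[9+:1] type=1 & 0x1 = 0x1; word=0xfa00
[4+:5] opcode=9 & 0x1f = 0x9; word=0xfa90
[0+:4] mode=0 & 0xf = 0x0; word=0xfa90
word = 0xfa90 → big-endian bytes:
  [0]=0xfa  [1]=0x90

fa 90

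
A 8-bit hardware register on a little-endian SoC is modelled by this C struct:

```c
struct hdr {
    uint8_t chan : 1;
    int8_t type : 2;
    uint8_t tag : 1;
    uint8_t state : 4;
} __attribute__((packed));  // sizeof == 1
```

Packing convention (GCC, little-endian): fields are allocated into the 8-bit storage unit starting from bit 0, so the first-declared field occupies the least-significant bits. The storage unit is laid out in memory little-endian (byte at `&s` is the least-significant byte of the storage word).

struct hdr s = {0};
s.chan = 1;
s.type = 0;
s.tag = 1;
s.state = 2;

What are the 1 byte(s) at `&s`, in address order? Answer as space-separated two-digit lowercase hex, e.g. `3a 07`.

29

chan (1b) val=1 bits=0x1 at bit 0: 0x01
type (2b) val=0 bits=0x0 at bit 1: 0x01
tag (1b) val=1 bits=0x1 at bit 3: 0x09
state (4b) val=2 bits=0x2 at bit 4: 0x29
word = 0x29 → little-endian bytes:
  [0]=0x29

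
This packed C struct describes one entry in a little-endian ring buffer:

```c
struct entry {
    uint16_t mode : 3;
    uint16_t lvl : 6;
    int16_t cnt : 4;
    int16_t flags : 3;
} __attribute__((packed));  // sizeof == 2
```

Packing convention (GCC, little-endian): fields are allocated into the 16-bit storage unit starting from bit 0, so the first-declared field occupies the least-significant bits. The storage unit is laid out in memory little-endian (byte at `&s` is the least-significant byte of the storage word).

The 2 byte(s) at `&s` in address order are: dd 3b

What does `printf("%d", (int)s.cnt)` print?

-3

[0]=0xdd [1]=0x3b (little-endian) → word 0x3bdd
mode:3 @ bit 0 → (0x3bdd>>0)&0x7 = 0x5
lvl:6 @ bit 3 → (0x3bdd>>3)&0x3f = 0x3b
cnt:4 @ bit 9 → (0x3bdd>>9)&0xf = 0xd  ←
flags:3 @ bit 13 → (0x3bdd>>13)&0x7 = 0x1
cnt signed 4b, MSB=1: 13 - 16 = -3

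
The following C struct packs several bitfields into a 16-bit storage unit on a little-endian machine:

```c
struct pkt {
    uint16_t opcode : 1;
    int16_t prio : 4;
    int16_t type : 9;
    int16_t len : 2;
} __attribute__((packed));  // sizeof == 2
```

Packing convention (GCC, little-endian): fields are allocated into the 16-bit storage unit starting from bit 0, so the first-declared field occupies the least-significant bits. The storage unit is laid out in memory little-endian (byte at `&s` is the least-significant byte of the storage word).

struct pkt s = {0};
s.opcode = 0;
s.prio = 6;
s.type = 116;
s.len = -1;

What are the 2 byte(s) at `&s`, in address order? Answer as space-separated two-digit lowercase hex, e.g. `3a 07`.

8c ce

opcode (1b) val=0 bits=0x0 at bit 0: 0x0000
prio (4b) val=6 bits=0x6 at bit 1: 0x000c
type (9b) val=116 bits=0x74 at bit 5: 0x0e8c
len (2b) val=-1 bits=0x3 at bit 14: 0xce8c
word = 0xce8c → little-endian bytes:
  [0]=0x8c  [1]=0xce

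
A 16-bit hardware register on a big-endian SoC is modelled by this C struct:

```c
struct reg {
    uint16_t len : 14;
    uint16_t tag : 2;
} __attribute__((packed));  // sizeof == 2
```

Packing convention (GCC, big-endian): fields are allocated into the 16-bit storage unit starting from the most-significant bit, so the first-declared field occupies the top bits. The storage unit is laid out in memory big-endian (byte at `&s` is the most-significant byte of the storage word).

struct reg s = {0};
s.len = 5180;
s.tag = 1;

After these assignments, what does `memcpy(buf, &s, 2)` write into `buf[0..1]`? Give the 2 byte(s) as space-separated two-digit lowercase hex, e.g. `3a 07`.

50 f1

[2+:14] len=5180 & 0x3fff = 0x143c; word=0x50f0
[0+:2] tag=1 & 0x3 = 0x1; word=0x50f1
word = 0x50f1 → big-endian bytes:
  [0]=0x50  [1]=0xf1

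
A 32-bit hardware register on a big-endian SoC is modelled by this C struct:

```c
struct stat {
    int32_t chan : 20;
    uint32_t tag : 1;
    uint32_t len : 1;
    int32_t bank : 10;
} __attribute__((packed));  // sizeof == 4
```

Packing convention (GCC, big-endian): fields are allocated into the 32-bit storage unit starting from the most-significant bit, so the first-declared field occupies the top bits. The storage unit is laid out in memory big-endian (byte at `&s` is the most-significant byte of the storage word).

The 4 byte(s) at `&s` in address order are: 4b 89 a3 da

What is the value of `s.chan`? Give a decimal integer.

[0]=0x4b [1]=0x89 [2]=0xa3 [3]=0xda (big-endian) → word 0x4b89a3da
chan:20 @ bit 12 → (0x4b89a3da>>12)&0xfffff = 0x4b89a  ←
tag:1 @ bit 11 → (0x4b89a3da>>11)&0x1 = 0x0
len:1 @ bit 10 → (0x4b89a3da>>10)&0x1 = 0x0
bank:10 @ bit 0 → (0x4b89a3da>>0)&0x3ff = 0x3da
chan signed 20b, MSB=0: value = 309402

309402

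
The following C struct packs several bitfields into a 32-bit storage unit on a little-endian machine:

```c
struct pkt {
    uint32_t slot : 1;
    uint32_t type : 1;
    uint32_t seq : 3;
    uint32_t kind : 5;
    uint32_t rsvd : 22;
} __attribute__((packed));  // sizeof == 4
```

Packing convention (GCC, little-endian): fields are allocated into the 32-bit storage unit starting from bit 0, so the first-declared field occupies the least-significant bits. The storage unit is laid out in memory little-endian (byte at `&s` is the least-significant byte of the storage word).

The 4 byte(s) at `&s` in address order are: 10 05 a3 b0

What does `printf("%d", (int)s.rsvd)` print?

[0]=0x10 [1]=0x05 [2]=0xa3 [3]=0xb0 (little-endian) → word 0xb0a30510
slot [0+:1] = (word>>0) & 0x1 = 0
type [1+:1] = (word>>1) & 0x1 = 0
seq [2+:3] = (word>>2) & 0x7 = 4
kind [5+:5] = (word>>5) & 0x1f = 8
rsvd [10+:22] = (word>>10) & 0x3fffff = 2894017  ←

2894017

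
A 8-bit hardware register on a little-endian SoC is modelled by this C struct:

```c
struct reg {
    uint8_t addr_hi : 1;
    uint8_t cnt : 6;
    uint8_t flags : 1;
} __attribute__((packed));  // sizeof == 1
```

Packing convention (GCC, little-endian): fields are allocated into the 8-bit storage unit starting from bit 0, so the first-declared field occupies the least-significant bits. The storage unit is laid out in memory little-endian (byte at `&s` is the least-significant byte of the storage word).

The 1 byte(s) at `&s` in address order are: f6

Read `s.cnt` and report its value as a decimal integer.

[0]=0xf6 (little-endian) → word 0xf6
addr_hi [0+:1] = (word>>0) & 0x1 = 0
cnt [1+:6] = (word>>1) & 0x3f = 59  ←
flags [7+:1] = (word>>7) & 0x1 = 1

59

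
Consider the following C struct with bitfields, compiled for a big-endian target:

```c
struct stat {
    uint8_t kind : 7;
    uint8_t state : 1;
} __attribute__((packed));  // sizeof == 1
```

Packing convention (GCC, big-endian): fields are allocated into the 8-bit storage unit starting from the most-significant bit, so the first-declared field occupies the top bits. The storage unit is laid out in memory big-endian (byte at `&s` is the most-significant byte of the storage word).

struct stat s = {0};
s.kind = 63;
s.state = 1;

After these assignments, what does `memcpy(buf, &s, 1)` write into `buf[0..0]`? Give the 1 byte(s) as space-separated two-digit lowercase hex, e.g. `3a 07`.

7f

kind:7 = 63 → 0x3f << 1 → word 0x7e
state:1 = 1 → 0x1 << 0 → word 0x7f
word = 0x7f → big-endian bytes:
  [0]=0x7f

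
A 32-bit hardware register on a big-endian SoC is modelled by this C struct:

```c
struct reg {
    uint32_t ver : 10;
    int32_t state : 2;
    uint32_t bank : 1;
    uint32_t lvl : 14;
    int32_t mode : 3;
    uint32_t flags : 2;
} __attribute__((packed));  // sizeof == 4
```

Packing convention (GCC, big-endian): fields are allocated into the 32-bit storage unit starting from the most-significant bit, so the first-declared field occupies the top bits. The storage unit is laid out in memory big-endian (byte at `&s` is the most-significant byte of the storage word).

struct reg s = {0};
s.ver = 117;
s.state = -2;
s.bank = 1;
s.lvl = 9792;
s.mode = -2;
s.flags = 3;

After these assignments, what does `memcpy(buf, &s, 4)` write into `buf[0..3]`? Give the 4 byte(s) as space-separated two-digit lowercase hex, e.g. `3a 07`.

1d 6c c8 1b

ver (10b) val=117 bits=0x75 at bit 22: 0x1d400000
state (2b) val=-2 bits=0x2 at bit 20: 0x1d600000
bank (1b) val=1 bits=0x1 at bit 19: 0x1d680000
lvl (14b) val=9792 bits=0x2640 at bit 5: 0x1d6cc800
mode (3b) val=-2 bits=0x6 at bit 2: 0x1d6cc818
flags (2b) val=3 bits=0x3 at bit 0: 0x1d6cc81b
word = 0x1d6cc81b → big-endian bytes:
  [0]=0x1d  [1]=0x6c  [2]=0xc8  [3]=0x1b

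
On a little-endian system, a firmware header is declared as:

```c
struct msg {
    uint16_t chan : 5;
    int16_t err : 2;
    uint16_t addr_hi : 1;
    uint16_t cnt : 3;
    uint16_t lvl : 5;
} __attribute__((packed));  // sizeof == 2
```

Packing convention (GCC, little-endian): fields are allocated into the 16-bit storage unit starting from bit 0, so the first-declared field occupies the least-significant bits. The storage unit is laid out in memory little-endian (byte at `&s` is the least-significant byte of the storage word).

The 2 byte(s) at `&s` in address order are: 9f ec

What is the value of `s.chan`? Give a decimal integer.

[0]=0x9f [1]=0xec (little-endian) → word 0xec9f
chan [0+:5] = (word>>0) & 0x1f = 31  ←
err [5+:2] = (word>>5) & 0x3 = 0
addr_hi [7+:1] = (word>>7) & 0x1 = 1
cnt [8+:3] = (word>>8) & 0x7 = 4
lvl [11+:5] = (word>>11) & 0x1f = 29

31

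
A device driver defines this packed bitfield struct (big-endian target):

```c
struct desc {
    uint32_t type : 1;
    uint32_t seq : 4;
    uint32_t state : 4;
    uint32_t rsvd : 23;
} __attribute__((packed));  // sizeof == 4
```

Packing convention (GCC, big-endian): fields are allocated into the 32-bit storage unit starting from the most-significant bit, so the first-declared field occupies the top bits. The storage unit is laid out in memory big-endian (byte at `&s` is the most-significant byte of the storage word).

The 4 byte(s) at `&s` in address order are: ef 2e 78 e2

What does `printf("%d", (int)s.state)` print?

[0]=0xef [1]=0x2e [2]=0x78 [3]=0xe2 (big-endian) → word 0xef2e78e2
type:1 @ bit 31 → (0xef2e78e2>>31)&0x1 = 0x1
seq:4 @ bit 27 → (0xef2e78e2>>27)&0xf = 0xd
state:4 @ bit 23 → (0xef2e78e2>>23)&0xf = 0xe  ←
rsvd:23 @ bit 0 → (0xef2e78e2>>0)&0x7fffff = 0x2e78e2

14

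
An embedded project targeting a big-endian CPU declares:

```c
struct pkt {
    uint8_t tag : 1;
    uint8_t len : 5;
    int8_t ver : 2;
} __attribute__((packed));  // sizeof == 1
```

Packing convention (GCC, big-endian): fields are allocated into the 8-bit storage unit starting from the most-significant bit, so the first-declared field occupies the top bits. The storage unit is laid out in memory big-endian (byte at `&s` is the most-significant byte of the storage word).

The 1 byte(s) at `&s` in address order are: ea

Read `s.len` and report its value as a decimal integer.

26

[0]=0xea (big-endian) → word 0xea
tag:1 @ bit 7 → (0xea>>7)&0x1 = 0x1
len:5 @ bit 2 → (0xea>>2)&0x1f = 0x1a  ←
ver:2 @ bit 0 → (0xea>>0)&0x3 = 0x2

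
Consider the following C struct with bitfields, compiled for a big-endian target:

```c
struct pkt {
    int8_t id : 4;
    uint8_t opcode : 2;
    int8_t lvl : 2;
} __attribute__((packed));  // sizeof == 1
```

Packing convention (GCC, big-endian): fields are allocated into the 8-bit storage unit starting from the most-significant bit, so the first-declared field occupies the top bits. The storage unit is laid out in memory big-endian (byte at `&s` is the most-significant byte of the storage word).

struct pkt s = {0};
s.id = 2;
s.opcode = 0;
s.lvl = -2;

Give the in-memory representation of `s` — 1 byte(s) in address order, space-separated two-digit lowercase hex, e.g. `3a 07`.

id (4b) val=2 bits=0x2 at bit 4: 0x20
opcode (2b) val=0 bits=0x0 at bit 2: 0x20
lvl (2b) val=-2 bits=0x2 at bit 0: 0x22
word = 0x22 → big-endian bytes:
  [0]=0x22

22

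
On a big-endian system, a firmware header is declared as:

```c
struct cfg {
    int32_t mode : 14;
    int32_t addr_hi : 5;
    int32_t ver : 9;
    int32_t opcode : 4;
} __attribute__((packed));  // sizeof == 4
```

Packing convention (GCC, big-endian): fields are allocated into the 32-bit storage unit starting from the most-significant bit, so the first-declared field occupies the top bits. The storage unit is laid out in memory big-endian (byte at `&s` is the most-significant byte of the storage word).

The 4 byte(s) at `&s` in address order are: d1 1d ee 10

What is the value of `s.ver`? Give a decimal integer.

225

[0]=0xd1 [1]=0x1d [2]=0xee [3]=0x10 (big-endian) → word 0xd11dee10
mode:14 @ bit 18 → (0xd11dee10>>18)&0x3fff = 0x3447
addr_hi:5 @ bit 13 → (0xd11dee10>>13)&0x1f = 0xf
ver:9 @ bit 4 → (0xd11dee10>>4)&0x1ff = 0xe1  ←
opcode:4 @ bit 0 → (0xd11dee10>>0)&0xf = 0x0
ver signed 9b, MSB=0: value = 225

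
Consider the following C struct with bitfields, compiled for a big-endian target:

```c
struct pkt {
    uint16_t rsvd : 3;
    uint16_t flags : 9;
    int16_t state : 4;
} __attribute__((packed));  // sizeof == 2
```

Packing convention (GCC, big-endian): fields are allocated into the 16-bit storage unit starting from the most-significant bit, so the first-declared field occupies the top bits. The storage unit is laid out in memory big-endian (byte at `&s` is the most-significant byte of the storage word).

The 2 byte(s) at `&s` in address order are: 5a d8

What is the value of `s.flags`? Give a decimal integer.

[0]=0x5a [1]=0xd8 (big-endian) → word 0x5ad8
rsvd [13+:3] = (word>>13) & 0x7 = 2
flags [4+:9] = (word>>4) & 0x1ff = 429  ←
state [0+:4] = (word>>0) & 0xf = 8

429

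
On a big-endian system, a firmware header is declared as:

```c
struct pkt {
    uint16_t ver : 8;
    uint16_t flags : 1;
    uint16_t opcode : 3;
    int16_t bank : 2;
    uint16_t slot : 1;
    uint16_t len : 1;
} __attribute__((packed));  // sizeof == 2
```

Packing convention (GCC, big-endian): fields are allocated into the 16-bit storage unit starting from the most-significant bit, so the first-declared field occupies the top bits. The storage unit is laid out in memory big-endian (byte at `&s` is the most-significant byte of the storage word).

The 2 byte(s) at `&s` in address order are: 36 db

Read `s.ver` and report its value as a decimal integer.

54

[0]=0x36 [1]=0xdb (big-endian) → word 0x36db
ver:8 @ bit 8 → (0x36db>>8)&0xff = 0x36  ←
flags:1 @ bit 7 → (0x36db>>7)&0x1 = 0x1
opcode:3 @ bit 4 → (0x36db>>4)&0x7 = 0x5
bank:2 @ bit 2 → (0x36db>>2)&0x3 = 0x2
slot:1 @ bit 1 → (0x36db>>1)&0x1 = 0x1
len:1 @ bit 0 → (0x36db>>0)&0x1 = 0x1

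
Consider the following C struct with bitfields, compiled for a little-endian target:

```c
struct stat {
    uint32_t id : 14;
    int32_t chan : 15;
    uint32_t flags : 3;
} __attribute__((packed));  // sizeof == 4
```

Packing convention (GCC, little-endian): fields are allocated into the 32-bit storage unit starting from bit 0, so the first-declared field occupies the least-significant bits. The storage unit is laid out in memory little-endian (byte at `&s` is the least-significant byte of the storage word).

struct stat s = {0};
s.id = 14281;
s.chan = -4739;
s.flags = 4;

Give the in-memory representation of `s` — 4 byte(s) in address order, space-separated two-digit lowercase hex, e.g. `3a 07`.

id (14b) val=14281 bits=0x37c9 at bit 0: 0x000037c9
chan (15b) val=-4739 bits=0x6d7d at bit 14: 0x1b5f77c9
flags (3b) val=4 bits=0x4 at bit 29: 0x9b5f77c9
word = 0x9b5f77c9 → little-endian bytes:
  [0]=0xc9  [1]=0x77  [2]=0x5f  [3]=0x9b

c9 77 5f 9b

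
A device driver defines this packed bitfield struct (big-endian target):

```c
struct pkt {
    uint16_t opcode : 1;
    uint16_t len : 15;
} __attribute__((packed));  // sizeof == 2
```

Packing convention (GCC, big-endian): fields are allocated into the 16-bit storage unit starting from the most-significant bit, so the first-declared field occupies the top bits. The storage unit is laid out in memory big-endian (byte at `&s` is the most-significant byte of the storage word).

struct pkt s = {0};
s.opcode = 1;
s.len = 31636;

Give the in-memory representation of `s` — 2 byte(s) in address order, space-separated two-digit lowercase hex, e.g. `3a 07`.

fb 94

opcode:1 = 1 → 0x1 << 15 → word 0x8000
len:15 = 31636 → 0x7b94 << 0 → word 0xfb94
word = 0xfb94 → big-endian bytes:
  [0]=0xfb  [1]=0x94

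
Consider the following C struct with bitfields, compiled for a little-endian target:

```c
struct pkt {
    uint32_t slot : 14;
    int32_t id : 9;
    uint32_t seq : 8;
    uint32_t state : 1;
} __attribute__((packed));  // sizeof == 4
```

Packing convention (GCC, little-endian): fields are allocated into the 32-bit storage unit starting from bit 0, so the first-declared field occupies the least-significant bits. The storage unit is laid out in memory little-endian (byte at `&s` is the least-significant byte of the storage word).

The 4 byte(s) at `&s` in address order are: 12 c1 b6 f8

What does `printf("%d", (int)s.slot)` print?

[0]=0x12 [1]=0xc1 [2]=0xb6 [3]=0xf8 (little-endian) → word 0xf8b6c112
slot [0+:14] = (word>>0) & 0x3fff = 274  ←
id [14+:9] = (word>>14) & 0x1ff = 219
seq [23+:8] = (word>>23) & 0xff = 241
state [31+:1] = (word>>31) & 0x1 = 1

274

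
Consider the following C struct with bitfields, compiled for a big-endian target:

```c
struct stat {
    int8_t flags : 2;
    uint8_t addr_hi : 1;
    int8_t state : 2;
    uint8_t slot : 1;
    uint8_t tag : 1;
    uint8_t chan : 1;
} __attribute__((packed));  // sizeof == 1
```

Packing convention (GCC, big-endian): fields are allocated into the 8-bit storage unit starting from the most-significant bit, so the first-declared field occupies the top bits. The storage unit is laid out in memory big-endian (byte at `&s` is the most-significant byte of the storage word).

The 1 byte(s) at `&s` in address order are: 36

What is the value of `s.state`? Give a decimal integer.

[0]=0x36 (big-endian) → word 0x36
flags:2 @ bit 6 → (0x36>>6)&0x3 = 0x0
addr_hi:1 @ bit 5 → (0x36>>5)&0x1 = 0x1
state:2 @ bit 3 → (0x36>>3)&0x3 = 0x2  ←
slot:1 @ bit 2 → (0x36>>2)&0x1 = 0x1
tag:1 @ bit 1 → (0x36>>1)&0x1 = 0x1
chan:1 @ bit 0 → (0x36>>0)&0x1 = 0x0
state signed 2b, MSB=1: 2 - 4 = -2

-2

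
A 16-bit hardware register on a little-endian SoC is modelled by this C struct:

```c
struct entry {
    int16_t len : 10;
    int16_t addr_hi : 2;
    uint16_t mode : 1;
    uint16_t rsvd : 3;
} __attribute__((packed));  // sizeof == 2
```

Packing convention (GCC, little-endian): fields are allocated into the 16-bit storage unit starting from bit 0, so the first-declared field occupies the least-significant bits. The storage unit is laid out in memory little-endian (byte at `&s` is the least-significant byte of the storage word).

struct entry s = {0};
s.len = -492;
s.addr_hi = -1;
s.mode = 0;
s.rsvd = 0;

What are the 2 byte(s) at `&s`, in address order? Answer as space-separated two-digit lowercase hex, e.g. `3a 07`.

14 0e

len:10 = -492 → 0x214 << 0 → word 0x0214
addr_hi:2 = -1 → 0x3 << 10 → word 0x0e14
mode:1 = 0 → 0x0 << 12 → word 0x0e14
rsvd:3 = 0 → 0x0 << 13 → word 0x0e14
word = 0x0e14 → little-endian bytes:
  [0]=0x14  [1]=0x0e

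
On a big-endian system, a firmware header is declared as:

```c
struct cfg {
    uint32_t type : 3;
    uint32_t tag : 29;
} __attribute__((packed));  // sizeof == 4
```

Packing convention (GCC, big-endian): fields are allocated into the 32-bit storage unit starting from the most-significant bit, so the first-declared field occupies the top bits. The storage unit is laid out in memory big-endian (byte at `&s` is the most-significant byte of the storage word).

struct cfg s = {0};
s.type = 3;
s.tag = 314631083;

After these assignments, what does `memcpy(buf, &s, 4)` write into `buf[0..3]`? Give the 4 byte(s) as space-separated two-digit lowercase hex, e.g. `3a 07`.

type (3b) val=3 bits=0x3 at bit 29: 0x60000000
tag (29b) val=314631083 bits=0x12c0e3ab at bit 0: 0x72c0e3ab
word = 0x72c0e3ab → big-endian bytes:
  [0]=0x72  [1]=0xc0  [2]=0xe3  [3]=0xab

72 c0 e3 ab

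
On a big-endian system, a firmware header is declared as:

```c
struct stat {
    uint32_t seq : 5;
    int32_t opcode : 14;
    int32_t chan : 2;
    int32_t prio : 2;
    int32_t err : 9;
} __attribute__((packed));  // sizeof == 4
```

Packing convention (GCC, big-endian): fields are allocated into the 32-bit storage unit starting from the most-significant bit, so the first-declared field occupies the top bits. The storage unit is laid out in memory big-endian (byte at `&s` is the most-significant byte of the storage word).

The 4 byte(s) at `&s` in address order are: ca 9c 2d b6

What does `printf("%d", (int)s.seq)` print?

25

[0]=0xca [1]=0x9c [2]=0x2d [3]=0xb6 (big-endian) → word 0xca9c2db6
seq:5 @ bit 27 → (0xca9c2db6>>27)&0x1f = 0x19  ←
opcode:14 @ bit 13 → (0xca9c2db6>>13)&0x3fff = 0x14e1
chan:2 @ bit 11 → (0xca9c2db6>>11)&0x3 = 0x1
prio:2 @ bit 9 → (0xca9c2db6>>9)&0x3 = 0x2
err:9 @ bit 0 → (0xca9c2db6>>0)&0x1ff = 0x1b6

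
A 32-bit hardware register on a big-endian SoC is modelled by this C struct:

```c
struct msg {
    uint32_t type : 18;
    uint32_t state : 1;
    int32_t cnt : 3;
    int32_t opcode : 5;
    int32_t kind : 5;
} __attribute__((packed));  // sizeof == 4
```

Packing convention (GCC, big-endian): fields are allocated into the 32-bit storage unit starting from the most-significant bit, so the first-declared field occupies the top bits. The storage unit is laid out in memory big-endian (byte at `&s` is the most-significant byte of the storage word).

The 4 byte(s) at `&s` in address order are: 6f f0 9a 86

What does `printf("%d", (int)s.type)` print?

[0]=0x6f [1]=0xf0 [2]=0x9a [3]=0x86 (big-endian) → word 0x6ff09a86
type:18 @ bit 14 → (0x6ff09a86>>14)&0x3ffff = 0x1bfc2  ←
state:1 @ bit 13 → (0x6ff09a86>>13)&0x1 = 0x0
cnt:3 @ bit 10 → (0x6ff09a86>>10)&0x7 = 0x6
opcode:5 @ bit 5 → (0x6ff09a86>>5)&0x1f = 0x14
kind:5 @ bit 0 → (0x6ff09a86>>0)&0x1f = 0x6

114626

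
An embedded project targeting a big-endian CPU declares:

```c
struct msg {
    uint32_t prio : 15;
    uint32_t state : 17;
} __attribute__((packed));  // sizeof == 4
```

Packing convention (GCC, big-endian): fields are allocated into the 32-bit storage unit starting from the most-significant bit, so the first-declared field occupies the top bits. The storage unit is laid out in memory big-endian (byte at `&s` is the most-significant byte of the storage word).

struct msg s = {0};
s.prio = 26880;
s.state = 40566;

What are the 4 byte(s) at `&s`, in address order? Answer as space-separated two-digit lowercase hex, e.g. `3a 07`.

d2 00 9e 76

prio (15b) val=26880 bits=0x6900 at bit 17: 0xd2000000
state (17b) val=40566 bits=0x9e76 at bit 0: 0xd2009e76
word = 0xd2009e76 → big-endian bytes:
  [0]=0xd2  [1]=0x00  [2]=0x9e  [3]=0x76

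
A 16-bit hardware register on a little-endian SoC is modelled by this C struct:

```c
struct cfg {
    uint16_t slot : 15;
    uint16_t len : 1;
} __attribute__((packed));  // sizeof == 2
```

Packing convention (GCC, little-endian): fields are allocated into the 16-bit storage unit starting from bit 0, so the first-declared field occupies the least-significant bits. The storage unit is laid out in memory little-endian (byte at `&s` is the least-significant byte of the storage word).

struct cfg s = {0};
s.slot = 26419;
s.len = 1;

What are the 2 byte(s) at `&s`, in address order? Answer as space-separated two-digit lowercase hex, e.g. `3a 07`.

33 e7

[0+:15] slot=26419 & 0x7fff = 0x6733; word=0x6733
[15+:1] len=1 & 0x1 = 0x1; word=0xe733
word = 0xe733 → little-endian bytes:
  [0]=0x33  [1]=0xe7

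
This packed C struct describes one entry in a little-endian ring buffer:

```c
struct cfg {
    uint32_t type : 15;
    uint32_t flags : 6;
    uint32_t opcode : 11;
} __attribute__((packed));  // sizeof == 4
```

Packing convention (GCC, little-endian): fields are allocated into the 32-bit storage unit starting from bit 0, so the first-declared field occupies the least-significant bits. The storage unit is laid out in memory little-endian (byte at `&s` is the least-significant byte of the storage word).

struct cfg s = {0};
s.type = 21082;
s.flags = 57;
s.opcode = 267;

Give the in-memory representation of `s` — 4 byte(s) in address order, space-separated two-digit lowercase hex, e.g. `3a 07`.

5a d2 7c 21

type (15b) val=21082 bits=0x525a at bit 0: 0x0000525a
flags (6b) val=57 bits=0x39 at bit 15: 0x001cd25a
opcode (11b) val=267 bits=0x10b at bit 21: 0x217cd25a
word = 0x217cd25a → little-endian bytes:
  [0]=0x5a  [1]=0xd2  [2]=0x7c  [3]=0x21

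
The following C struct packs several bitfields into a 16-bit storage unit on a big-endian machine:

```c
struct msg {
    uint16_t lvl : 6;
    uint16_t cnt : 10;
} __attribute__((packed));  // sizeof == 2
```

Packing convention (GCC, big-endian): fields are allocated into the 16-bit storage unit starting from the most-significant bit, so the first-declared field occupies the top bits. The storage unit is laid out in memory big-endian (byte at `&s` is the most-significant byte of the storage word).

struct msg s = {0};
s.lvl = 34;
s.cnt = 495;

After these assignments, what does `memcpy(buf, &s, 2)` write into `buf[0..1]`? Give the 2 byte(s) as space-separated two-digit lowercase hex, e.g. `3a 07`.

lvl (6b) val=34 bits=0x22 at bit 10: 0x8800
cnt (10b) val=495 bits=0x1ef at bit 0: 0x89ef
word = 0x89ef → big-endian bytes:
  [0]=0x89  [1]=0xef

89 ef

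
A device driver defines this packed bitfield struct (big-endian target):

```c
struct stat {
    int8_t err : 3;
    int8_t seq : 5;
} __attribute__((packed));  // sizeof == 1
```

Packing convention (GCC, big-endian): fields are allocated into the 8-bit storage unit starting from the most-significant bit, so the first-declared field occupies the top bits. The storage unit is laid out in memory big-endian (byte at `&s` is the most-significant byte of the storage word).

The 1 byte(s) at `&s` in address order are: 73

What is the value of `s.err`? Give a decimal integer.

[0]=0x73 (big-endian) → word 0x73
err:3 @ bit 5 → (0x73>>5)&0x7 = 0x3  ←
seq:5 @ bit 0 → (0x73>>0)&0x1f = 0x13
err signed 3b, MSB=0: value = 3

3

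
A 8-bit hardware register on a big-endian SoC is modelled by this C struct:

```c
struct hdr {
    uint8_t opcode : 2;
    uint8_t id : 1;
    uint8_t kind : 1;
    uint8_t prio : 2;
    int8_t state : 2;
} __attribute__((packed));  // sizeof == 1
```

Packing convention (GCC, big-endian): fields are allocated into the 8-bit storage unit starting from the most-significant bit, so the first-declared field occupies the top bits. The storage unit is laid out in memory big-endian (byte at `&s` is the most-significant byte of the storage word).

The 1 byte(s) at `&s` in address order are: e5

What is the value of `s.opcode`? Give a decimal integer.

[0]=0xe5 (big-endian) → word 0xe5
opcode [6+:2] = (word>>6) & 0x3 = 3  ←
id [5+:1] = (word>>5) & 0x1 = 1
kind [4+:1] = (word>>4) & 0x1 = 0
prio [2+:2] = (word>>2) & 0x3 = 1
state [0+:2] = (word>>0) & 0x3 = 1

3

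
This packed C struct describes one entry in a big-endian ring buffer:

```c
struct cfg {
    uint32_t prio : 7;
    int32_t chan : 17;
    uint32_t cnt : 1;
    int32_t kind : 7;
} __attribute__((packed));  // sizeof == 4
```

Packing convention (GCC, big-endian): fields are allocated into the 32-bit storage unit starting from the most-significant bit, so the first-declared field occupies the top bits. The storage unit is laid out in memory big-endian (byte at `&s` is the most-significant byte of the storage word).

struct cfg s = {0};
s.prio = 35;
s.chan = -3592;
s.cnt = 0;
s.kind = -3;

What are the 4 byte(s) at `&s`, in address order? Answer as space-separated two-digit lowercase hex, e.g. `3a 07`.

prio:7 = 35 → 0x23 << 25 → word 0x46000000
chan:17 = -3592 → 0x1f1f8 << 8 → word 0x47f1f800
cnt:1 = 0 → 0x0 << 7 → word 0x47f1f800
kind:7 = -3 → 0x7d << 0 → word 0x47f1f87d
word = 0x47f1f87d → big-endian bytes:
  [0]=0x47  [1]=0xf1  [2]=0xf8  [3]=0x7d

47 f1 f8 7d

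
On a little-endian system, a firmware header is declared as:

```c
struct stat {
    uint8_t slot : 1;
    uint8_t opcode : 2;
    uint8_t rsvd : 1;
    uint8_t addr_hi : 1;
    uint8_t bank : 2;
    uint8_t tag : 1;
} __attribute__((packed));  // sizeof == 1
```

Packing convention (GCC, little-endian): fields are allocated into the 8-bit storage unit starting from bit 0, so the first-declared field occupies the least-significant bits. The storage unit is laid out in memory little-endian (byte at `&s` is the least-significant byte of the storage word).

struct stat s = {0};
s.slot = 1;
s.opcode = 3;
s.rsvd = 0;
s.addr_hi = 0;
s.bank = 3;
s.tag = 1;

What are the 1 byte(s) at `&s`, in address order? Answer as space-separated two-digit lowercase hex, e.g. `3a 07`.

[0+:1] slot=1 & 0x1 = 0x1; word=0x01
[1+:2] opcode=3 & 0x3 = 0x3; word=0x07
[3+:1] rsvd=0 & 0x1 = 0x0; word=0x07
[4+:1] addr_hi=0 & 0x1 = 0x0; word=0x07
[5+:2] bank=3 & 0x3 = 0x3; word=0x67
[7+:1] tag=1 & 0x1 = 0x1; word=0xe7
word = 0xe7 → little-endian bytes:
  [0]=0xe7

e7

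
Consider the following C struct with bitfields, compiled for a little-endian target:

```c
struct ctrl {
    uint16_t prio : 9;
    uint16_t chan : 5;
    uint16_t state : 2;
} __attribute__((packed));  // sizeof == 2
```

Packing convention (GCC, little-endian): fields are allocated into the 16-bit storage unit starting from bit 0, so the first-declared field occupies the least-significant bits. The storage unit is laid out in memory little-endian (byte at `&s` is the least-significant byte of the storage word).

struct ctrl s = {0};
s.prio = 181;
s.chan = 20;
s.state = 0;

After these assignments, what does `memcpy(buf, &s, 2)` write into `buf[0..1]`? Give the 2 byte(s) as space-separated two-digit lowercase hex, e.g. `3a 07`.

[0+:9] prio=181 & 0x1ff = 0xb5; word=0x00b5
[9+:5] chan=20 & 0x1f = 0x14; word=0x28b5
[14+:2] state=0 & 0x3 = 0x0; word=0x28b5
word = 0x28b5 → little-endian bytes:
  [0]=0xb5  [1]=0x28

b5 28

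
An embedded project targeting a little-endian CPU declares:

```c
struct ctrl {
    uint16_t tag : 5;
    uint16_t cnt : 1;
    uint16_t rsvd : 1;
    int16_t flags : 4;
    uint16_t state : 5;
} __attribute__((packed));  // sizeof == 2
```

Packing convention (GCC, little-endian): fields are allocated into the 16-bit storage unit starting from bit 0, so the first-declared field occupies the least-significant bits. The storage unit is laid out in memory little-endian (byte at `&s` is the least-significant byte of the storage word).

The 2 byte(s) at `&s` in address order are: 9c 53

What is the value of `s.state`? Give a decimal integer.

[0]=0x9c [1]=0x53 (little-endian) → word 0x539c
tag [0+:5] = (word>>0) & 0x1f = 28
cnt [5+:1] = (word>>5) & 0x1 = 0
rsvd [6+:1] = (word>>6) & 0x1 = 0
flags [7+:4] = (word>>7) & 0xf = 7
state [11+:5] = (word>>11) & 0x1f = 10  ←

10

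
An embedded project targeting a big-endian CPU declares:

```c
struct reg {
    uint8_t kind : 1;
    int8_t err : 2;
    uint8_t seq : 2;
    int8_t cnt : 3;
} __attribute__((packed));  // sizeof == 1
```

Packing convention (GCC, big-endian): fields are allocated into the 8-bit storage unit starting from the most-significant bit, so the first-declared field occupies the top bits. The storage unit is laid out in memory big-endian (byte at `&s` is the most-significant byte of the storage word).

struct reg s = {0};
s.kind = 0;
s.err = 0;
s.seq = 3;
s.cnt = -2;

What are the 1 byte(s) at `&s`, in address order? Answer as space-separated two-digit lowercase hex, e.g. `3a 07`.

1e

kind (1b) val=0 bits=0x0 at bit 7: 0x00
err (2b) val=0 bits=0x0 at bit 5: 0x00
seq (2b) val=3 bits=0x3 at bit 3: 0x18
cnt (3b) val=-2 bits=0x6 at bit 0: 0x1e
word = 0x1e → big-endian bytes:
  [0]=0x1e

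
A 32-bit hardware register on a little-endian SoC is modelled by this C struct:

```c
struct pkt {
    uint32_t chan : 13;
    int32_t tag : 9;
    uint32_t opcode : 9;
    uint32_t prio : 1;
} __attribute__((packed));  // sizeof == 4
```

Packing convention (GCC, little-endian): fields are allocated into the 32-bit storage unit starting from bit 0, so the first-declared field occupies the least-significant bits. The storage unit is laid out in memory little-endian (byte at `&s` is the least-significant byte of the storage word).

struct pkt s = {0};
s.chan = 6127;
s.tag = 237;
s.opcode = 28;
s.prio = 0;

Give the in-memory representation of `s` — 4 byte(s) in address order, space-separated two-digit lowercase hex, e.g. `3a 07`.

[0+:13] chan=6127 & 0x1fff = 0x17ef; word=0x000017ef
[13+:9] tag=237 & 0x1ff = 0xed; word=0x001db7ef
[22+:9] opcode=28 & 0x1ff = 0x1c; word=0x071db7ef
[31+:1] prio=0 & 0x1 = 0x0; word=0x071db7ef
word = 0x071db7ef → little-endian bytes:
  [0]=0xef  [1]=0xb7  [2]=0x1d  [3]=0x07

ef b7 1d 07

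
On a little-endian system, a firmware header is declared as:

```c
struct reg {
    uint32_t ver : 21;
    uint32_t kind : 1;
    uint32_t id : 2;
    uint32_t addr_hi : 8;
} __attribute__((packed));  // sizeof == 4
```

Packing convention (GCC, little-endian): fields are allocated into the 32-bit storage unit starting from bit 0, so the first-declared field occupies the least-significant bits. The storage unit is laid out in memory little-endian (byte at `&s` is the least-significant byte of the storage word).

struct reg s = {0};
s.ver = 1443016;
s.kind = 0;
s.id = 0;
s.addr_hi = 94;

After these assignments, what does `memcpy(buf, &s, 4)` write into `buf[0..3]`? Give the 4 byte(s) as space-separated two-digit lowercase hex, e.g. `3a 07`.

[0+:21] ver=1443016 & 0x1fffff = 0x1604c8; word=0x001604c8
[21+:1] kind=0 & 0x1 = 0x0; word=0x001604c8
[22+:2] id=0 & 0x3 = 0x0; word=0x001604c8
[24+:8] addr_hi=94 & 0xff = 0x5e; word=0x5e1604c8
word = 0x5e1604c8 → little-endian bytes:
  [0]=0xc8  [1]=0x04  [2]=0x16  [3]=0x5e

c8 04 16 5e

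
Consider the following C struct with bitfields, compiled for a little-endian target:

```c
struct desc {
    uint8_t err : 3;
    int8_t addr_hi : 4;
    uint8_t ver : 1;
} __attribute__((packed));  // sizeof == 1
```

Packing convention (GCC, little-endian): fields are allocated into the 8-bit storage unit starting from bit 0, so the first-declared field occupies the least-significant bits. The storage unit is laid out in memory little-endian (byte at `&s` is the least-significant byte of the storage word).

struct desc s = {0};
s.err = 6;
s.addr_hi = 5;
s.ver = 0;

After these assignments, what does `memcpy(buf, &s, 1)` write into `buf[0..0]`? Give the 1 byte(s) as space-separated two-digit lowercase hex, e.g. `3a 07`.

2e

[0+:3] err=6 & 0x7 = 0x6; word=0x06
[3+:4] addr_hi=5 & 0xf = 0x5; word=0x2e
[7+:1] ver=0 & 0x1 = 0x0; word=0x2e
word = 0x2e → little-endian bytes:
  [0]=0x2e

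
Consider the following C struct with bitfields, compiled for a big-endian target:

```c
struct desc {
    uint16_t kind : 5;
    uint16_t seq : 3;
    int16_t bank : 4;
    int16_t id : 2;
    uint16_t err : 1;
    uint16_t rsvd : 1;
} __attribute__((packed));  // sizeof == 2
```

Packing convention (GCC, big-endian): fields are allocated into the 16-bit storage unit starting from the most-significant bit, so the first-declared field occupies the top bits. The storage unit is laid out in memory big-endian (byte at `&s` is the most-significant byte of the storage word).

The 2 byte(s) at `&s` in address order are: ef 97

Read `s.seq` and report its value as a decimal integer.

7

[0]=0xef [1]=0x97 (big-endian) → word 0xef97
kind [11+:5] = (word>>11) & 0x1f = 29
seq [8+:3] = (word>>8) & 0x7 = 7  ←
bank [4+:4] = (word>>4) & 0xf = 9
id [2+:2] = (word>>2) & 0x3 = 1
err [1+:1] = (word>>1) & 0x1 = 1
rsvd [0+:1] = (word>>0) & 0x1 = 1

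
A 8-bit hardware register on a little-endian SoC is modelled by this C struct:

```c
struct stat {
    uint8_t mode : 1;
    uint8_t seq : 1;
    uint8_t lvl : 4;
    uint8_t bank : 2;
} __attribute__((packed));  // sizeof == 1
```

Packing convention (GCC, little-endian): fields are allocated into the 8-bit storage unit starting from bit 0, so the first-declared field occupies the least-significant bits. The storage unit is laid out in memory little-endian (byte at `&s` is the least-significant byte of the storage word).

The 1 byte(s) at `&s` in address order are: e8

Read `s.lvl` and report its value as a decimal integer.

10

[0]=0xe8 (little-endian) → word 0xe8
mode [0+:1] = (word>>0) & 0x1 = 0
seq [1+:1] = (word>>1) & 0x1 = 0
lvl [2+:4] = (word>>2) & 0xf = 10  ←
bank [6+:2] = (word>>6) & 0x3 = 3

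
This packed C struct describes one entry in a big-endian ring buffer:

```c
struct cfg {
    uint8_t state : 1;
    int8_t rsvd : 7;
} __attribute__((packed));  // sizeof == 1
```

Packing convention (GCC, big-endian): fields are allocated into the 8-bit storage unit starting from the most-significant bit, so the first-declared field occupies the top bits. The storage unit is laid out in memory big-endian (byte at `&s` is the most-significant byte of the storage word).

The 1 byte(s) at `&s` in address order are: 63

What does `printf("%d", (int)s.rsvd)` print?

[0]=0x63 (big-endian) → word 0x63
state:1 @ bit 7 → (0x63>>7)&0x1 = 0x0
rsvd:7 @ bit 0 → (0x63>>0)&0x7f = 0x63  ←
rsvd signed 7b, MSB=1: 99 - 128 = -29

-29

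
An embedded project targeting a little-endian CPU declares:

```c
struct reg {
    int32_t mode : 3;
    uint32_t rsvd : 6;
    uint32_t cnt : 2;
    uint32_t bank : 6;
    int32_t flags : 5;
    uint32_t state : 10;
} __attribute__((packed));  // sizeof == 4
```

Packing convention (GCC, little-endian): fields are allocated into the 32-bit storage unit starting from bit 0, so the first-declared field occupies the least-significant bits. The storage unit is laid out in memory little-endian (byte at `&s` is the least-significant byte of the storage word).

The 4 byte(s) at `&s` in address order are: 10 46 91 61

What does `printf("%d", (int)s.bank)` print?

[0]=0x10 [1]=0x46 [2]=0x91 [3]=0x61 (little-endian) → word 0x61914610
mode [0+:3] = (word>>0) & 0x7 = 0
rsvd [3+:6] = (word>>3) & 0x3f = 2
cnt [9+:2] = (word>>9) & 0x3 = 3
bank [11+:6] = (word>>11) & 0x3f = 40  ←
flags [17+:5] = (word>>17) & 0x1f = 8
state [22+:10] = (word>>22) & 0x3ff = 390

40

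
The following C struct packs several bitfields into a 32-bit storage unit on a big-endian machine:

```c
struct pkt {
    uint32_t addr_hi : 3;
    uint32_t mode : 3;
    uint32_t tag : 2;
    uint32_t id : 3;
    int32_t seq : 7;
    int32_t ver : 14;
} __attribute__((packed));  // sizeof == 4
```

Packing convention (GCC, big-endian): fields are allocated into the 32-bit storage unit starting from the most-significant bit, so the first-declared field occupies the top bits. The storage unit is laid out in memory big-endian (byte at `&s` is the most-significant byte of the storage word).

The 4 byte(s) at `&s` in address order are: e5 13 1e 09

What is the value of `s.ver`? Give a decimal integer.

[0]=0xe5 [1]=0x13 [2]=0x1e [3]=0x09 (big-endian) → word 0xe5131e09
addr_hi [29+:3] = (word>>29) & 0x7 = 7
mode [26+:3] = (word>>26) & 0x7 = 1
tag [24+:2] = (word>>24) & 0x3 = 1
id [21+:3] = (word>>21) & 0x7 = 0
seq [14+:7] = (word>>14) & 0x7f = 76
ver [0+:14] = (word>>0) & 0x3fff = 7689  ←
ver signed 14b, MSB=0: value = 7689

7689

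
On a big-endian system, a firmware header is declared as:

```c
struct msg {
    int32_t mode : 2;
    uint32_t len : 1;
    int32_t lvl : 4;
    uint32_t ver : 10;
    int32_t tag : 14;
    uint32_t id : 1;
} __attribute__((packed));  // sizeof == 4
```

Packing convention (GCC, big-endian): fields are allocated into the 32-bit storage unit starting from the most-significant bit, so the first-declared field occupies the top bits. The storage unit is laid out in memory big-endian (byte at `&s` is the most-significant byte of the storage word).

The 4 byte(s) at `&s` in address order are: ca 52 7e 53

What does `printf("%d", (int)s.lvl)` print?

[0]=0xca [1]=0x52 [2]=0x7e [3]=0x53 (big-endian) → word 0xca527e53
mode:2 @ bit 30 → (0xca527e53>>30)&0x3 = 0x3
len:1 @ bit 29 → (0xca527e53>>29)&0x1 = 0x0
lvl:4 @ bit 25 → (0xca527e53>>25)&0xf = 0x5  ←
ver:10 @ bit 15 → (0xca527e53>>15)&0x3ff = 0xa4
tag:14 @ bit 1 → (0xca527e53>>1)&0x3fff = 0x3f29
id:1 @ bit 0 → (0xca527e53>>0)&0x1 = 0x1
lvl signed 4b, MSB=0: value = 5

5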